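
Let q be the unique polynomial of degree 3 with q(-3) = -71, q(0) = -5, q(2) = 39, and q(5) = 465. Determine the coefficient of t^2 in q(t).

3

Write q(t) = at^3 + bt^2 + ct + d. Substituting each data point gives a linear system:
  -27a + 9b - 3c + d = -71
  d = -5
  8a + 4b + 2c + d = 39
  125a + 25b + 5c + d = 465
Solving the system yields a = 3, b = 3, c = 4, d = -5.
So q(t) = 3t^3 + 3t^2 + 4t - 5.
The coefficient of t^2 is 3.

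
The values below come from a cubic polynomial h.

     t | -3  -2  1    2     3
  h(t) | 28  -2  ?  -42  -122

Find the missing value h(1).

The 4 known points determine the degree-3 polynomial uniquely.
Write h(t) = at^3 + bt^2 + ct + d. Substituting each data point gives a linear system:
  -27a + 9b - 3c + d = 28
  -8a + 4b - 2c + d = -2
  8a + 4b + 2c + d = -42
  27a + 9b + 3c + d = -122
Solving the system yields a = -3, b = -5, c = 2, d = -2.
So h(t) = -3t^3 - 5t^2 + 2t - 2.
Then h(1) = -8.

-8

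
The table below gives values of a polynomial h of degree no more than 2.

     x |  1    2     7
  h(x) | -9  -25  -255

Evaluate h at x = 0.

-3

Using the Lagrange interpolation formula with nodes 1, 2, 7:
  L_0(x) = (x - 2)(x - 7) / 6
  L_1(x) = (x - 1)(x - 7) / -5
  L_2(x) = (x - 1)(x - 2) / 30
Then h(x) = -9·L_0(x) - 25·L_1(x) - 255·L_2(x).
Expanding and collecting terms gives h(x) = -5x^2 - x - 3.
Evaluating at x = 0: h(0) = -3.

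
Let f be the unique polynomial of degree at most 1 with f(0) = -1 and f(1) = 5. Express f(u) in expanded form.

Write f(u) = au + b. Substituting each data point gives a linear system:
  b = -1
  a + b = 5
Solving the system yields a = 6, b = -1.
So f(u) = 6u - 1.
Check: f(0) = -1. ✓

f(u) = 6u - 1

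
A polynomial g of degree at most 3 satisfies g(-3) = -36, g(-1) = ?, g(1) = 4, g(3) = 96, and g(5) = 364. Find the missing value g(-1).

-8

The 4 known points determine the degree-3 polynomial uniquely.
Write g(u) = au^3 + bu^2 + cu + d. Substituting each data point gives a linear system:
  -27a + 9b - 3c + d = -36
  a + b + c + d = 4
  27a + 9b + 3c + d = 96
  125a + 25b + 5c + d = 364
Solving the system yields a = 2, b = 4, c = 4, d = -6.
So g(u) = 2u^3 + 4u^2 + 4u - 6.
Then g(-1) = -8.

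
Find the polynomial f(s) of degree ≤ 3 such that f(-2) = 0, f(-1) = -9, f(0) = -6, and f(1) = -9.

Write f(s) = as^3 + bs^2 + cs + d. Substituting each data point gives a linear system:
  -8a + 4b - 2c + d = 0
  -a + b - c + d = -9
  d = -6
  a + b + c + d = -9
Solving the system yields a = -3, b = -3, c = 3, d = -6.
So f(s) = -3s^3 - 3s^2 + 3s - 6.
Check: f(0) = -6. ✓

f(s) = -3s^3 - 3s^2 + 3s - 6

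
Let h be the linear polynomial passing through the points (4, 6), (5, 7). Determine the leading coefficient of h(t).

1

Write h(t) = at + b. Substituting each data point gives a linear system:
  4a + b = 6
  5a + b = 7
Solving the system yields a = 1, b = 2.
So h(t) = t + 2.
The leading coefficient is 1.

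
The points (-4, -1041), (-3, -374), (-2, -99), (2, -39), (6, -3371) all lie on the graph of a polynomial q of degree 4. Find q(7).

-6354

Write q(x) = ax^4 + bx^3 + cx^2 + dx + e. Substituting each data point gives a linear system:
  256a - 64b + 16c - 4d + e = -1041
  81a - 27b + 9c - 3d + e = -374
  16a - 8b + 4c - 2d + e = -99
  16a + 8b + 4c + 2d + e = -39
  1296a + 216b + 36c + 6d + e = -3371
Solving the system yields a = -3, b = 3, c = -4, d = 3, e = -5.
So q(x) = -3x^4 + 3x^3 - 4x^2 + 3x - 5.
Then q(7) = -6354.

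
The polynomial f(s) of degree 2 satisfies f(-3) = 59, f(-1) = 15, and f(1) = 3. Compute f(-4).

93

Write f(s) = as^2 + bs + c. Substituting each data point gives a linear system:
  9a - 3b + c = 59
  a - b + c = 15
  a + b + c = 3
Solving the system yields a = 4, b = -6, c = 5.
So f(s) = 4s² - 6s + 5.
Then f(-4) = 93.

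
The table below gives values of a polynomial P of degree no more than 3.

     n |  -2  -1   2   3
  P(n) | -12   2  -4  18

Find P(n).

P(n) = 2n^3 - 2n^2 - 6n

Write P(n) = an^3 + bn^2 + cn + d. Substituting each data point gives a linear system:
  -8a + 4b - 2c + d = -12
  -a + b - c + d = 2
  8a + 4b + 2c + d = -4
  27a + 9b + 3c + d = 18
Solving the system yields a = 2, b = -2, c = -6, d = 0.
So P(n) = 2n³ - 2n² - 6n.
Check: P(2) = -4. ✓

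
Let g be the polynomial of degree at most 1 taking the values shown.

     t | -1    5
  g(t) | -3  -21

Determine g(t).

Using the Lagrange interpolation formula with nodes -1, 5:
  L_0(t) = (t - 5) / -6
  L_1(t) = (t + 1) / 6
Then g(t) = -3·L_0(t) - 21·L_1(t).
Expanding and collecting terms gives g(t) = -3t - 6.
Check: g(-1) = -3. ✓

g(t) = -3t - 6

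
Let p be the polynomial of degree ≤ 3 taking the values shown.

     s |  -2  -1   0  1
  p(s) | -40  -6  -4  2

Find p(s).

p(s) = 6s^3 + 2s^2 - 2s - 4

Write p(s) = as^3 + bs^2 + cs + d. Substituting each data point gives a linear system:
  -8a + 4b - 2c + d = -40
  -a + b - c + d = -6
  d = -4
  a + b + c + d = 2
Solving the system yields a = 6, b = 2, c = -2, d = -4.
So p(s) = 6s³ + 2s² - 2s - 4.
Check: p(0) = -4. ✓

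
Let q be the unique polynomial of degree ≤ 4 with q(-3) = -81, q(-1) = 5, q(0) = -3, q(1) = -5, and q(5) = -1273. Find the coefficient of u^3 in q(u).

-1

Write q(u) = au^4 + bu^3 + cu^2 + du + e. Substituting each data point gives a linear system:
  81a - 27b + 9c - 3d + e = -81
  a - b + c - d + e = 5
  e = -3
  a + b + c + d + e = -5
  625a + 125b + 25c + 5d + e = -1273
Solving the system yields a = -2, b = -1, c = 5, d = -4, e = -3.
So q(u) = -2u^4 - u^3 + 5u^2 - 4u - 3.
The coefficient of u^3 is -1.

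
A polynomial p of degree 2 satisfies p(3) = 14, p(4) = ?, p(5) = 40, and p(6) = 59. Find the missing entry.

25

The 3 known points determine the degree-2 polynomial uniquely.
Write p(t) = at^2 + bt + c. Substituting each data point gives a linear system:
  9a + 3b + c = 14
  25a + 5b + c = 40
  36a + 6b + c = 59
Solving the system yields a = 2, b = -3, c = 5.
So p(t) = 2t^2 - 3t + 5.
Then p(4) = 25.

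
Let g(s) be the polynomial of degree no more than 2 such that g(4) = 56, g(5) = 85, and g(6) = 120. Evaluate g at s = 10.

Using the Lagrange interpolation formula with nodes 4, 5, 6:
  L_0(s) = (s - 5)(s - 6) / 2
  L_1(s) = (s - 4)(s - 6) / -1
  L_2(s) = (s - 4)(s - 5) / 2
Then g(s) = 56·L_0(s) + 85·L_1(s) + 120·L_2(s).
Expanding and collecting terms gives g(s) = 3s^2 + 2s.
Evaluating at s = 10: g(10) = 320.

320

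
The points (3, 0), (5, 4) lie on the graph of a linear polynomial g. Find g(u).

Write g(u) = au + b. Substituting each data point gives a linear system:
  3a + b = 0
  5a + b = 4
Solving the system yields a = 2, b = -6.
So g(u) = 2u - 6.
Check: g(3) = 0. ✓

g(u) = 2u - 6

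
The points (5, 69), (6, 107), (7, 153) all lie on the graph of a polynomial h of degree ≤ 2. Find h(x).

Write h(x) = ax^2 + bx + c. Substituting each data point gives a linear system:
  25a + 5b + c = 69
  36a + 6b + c = 107
  49a + 7b + c = 153
Solving the system yields a = 4, b = -6, c = -1.
So h(x) = 4x² - 6x - 1.
Check: h(6) = 107. ✓

h(x) = 4x^2 - 6x - 1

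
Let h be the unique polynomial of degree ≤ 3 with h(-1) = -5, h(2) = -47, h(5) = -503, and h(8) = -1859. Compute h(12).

Write h(u) = au^3 + bu^2 + cu + d. Substituting each data point gives a linear system:
  -a + b - c + d = -5
  8a + 4b + 2c + d = -47
  125a + 25b + 5c + d = -503
  512a + 64b + 8c + d = -1859
Solving the system yields a = -3, b = -5, c = 0, d = -3.
So h(u) = -3u³ - 5u² - 3.
Then h(12) = -5907.

-5907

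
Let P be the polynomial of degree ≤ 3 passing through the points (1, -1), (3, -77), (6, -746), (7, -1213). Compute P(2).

-18

Write P(u) = au^3 + bu^2 + cu + d. Substituting each data point gives a linear system:
  a + b + c + d = -1
  27a + 9b + 3c + d = -77
  216a + 36b + 6c + d = -746
  343a + 49b + 7c + d = -1213
Solving the system yields a = -4, b = 3, c = 2, d = -2.
So P(u) = -4u^3 + 3u^2 + 2u - 2.
Then P(2) = -18.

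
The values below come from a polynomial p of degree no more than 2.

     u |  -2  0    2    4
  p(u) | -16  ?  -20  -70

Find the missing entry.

The 3 known points determine the degree-2 polynomial uniquely.
Write p(u) = au^2 + bu + c. Substituting each data point gives a linear system:
  4a - 2b + c = -16
  4a + 2b + c = -20
  16a + 4b + c = -70
Solving the system yields a = -4, b = -1, c = -2.
So p(u) = -4u^2 - u - 2.
Then p(0) = -2.

-2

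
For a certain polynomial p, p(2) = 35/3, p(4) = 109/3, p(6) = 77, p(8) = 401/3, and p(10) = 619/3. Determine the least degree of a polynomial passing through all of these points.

Forward differences of the values at u = 2, 4, 6, 8, 10:
  p  : 35/3  109/3  77  401/3  619/3
  Δ  : 74/3  122/3  170/3  218/3
  Δ^2: 16  16  16
  Δ^3: 0  0
  Δ^4: 0
The second differences are constant (16) and nonzero, while all higher differences vanish, so the minimal degree is 2.

2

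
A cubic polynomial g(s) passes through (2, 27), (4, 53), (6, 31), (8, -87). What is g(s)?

g(s) = -s^3 + 6s^2 + 5s + 1

Using the Lagrange interpolation formula with nodes 2, 4, 6, 8:
  L_0(s) = (s - 4)(s - 6)(s - 8) / -48
  L_1(s) = (s - 2)(s - 6)(s - 8) / 16
  L_2(s) = (s - 2)(s - 4)(s - 8) / -16
  L_3(s) = (s - 2)(s - 4)(s - 6) / 48
Then g(s) = 27·L_0(s) + 53·L_1(s) + 31·L_2(s) - 87·L_3(s).
Expanding and collecting terms gives g(s) = -s^3 + 6s^2 + 5s + 1.
Check: g(2) = 27. ✓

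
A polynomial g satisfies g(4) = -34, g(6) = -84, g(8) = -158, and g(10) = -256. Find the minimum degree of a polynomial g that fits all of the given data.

Forward differences of the values at s = 4, 6, 8, 10:
  g  : -34  -84  -158  -256
  Δ  : -50  -74  -98
  Δ^2: -24  -24
  Δ^3: 0
The second differences are constant (-24) and nonzero, while all higher differences vanish, so the minimal degree is 2.

2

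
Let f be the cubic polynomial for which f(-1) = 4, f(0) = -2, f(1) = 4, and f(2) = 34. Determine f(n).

f(n) = 2n^3 + 6n^2 - 2n - 2

Write f(n) = an^3 + bn^2 + cn + d. Substituting each data point gives a linear system:
  -a + b - c + d = 4
  d = -2
  a + b + c + d = 4
  8a + 4b + 2c + d = 34
Solving the system yields a = 2, b = 6, c = -2, d = -2.
So f(n) = 2n^3 + 6n^2 - 2n - 2.
Check: f(-1) = 4. ✓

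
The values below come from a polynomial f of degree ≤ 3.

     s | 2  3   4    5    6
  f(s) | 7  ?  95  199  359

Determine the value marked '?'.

35

On equispaced nodes a degree-3 polynomial has vanishing fourth forward difference, so
  f(2) - 4·f(3) + 6·f(4) - 4·f(5) + f(6) = 0.
Substituting the known values and solving for f(3):
  -4·f(3) = -140
  f(3) = 35.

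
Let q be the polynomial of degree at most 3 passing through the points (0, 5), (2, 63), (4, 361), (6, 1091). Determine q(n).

Write q(n) = an^3 + bn^2 + cn + d. Substituting each data point gives a linear system:
  d = 5
  8a + 4b + 2c + d = 63
  64a + 16b + 4c + d = 361
  216a + 36b + 6c + d = 1091
Solving the system yields a = 4, b = 6, c = 1, d = 5.
So q(n) = 4n^3 + 6n^2 + n + 5.
Check: q(2) = 63. ✓

q(n) = 4n^3 + 6n^2 + n + 5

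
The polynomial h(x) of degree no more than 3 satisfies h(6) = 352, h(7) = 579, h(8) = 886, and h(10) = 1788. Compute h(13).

4041

Using the Lagrange interpolation formula with nodes 6, 7, 8, 10:
  L_0(x) = (x - 7)(x - 8)(x - 10) / -8
  L_1(x) = (x - 6)(x - 8)(x - 10) / 3
  L_2(x) = (x - 6)(x - 7)(x - 10) / -4
  L_3(x) = (x - 6)(x - 7)(x - 8) / 24
Then h(x) = 352·L_0(x) + 579·L_1(x) + 886·L_2(x) + 1788·L_3(x).
Expanding and collecting terms gives h(x) = 2x³ - 2x² - x - 2.
Evaluating at x = 13: h(13) = 4041.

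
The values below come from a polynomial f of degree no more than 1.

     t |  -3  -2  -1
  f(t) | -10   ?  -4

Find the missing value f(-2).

The 2 known points determine the degree-1 polynomial uniquely.
Write f(t) = at + b. Substituting each data point gives a linear system:
  -3a + b = -10
  -a + b = -4
Solving the system yields a = 3, b = -1.
So f(t) = 3t - 1.
Then f(-2) = -7.

-7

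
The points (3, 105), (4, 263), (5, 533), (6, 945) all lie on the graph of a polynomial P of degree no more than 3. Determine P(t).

P(t) = 5t^3 - 4t^2 + t + 3

Write P(t) = at^3 + bt^2 + ct + d. Substituting each data point gives a linear system:
  27a + 9b + 3c + d = 105
  64a + 16b + 4c + d = 263
  125a + 25b + 5c + d = 533
  216a + 36b + 6c + d = 945
Solving the system yields a = 5, b = -4, c = 1, d = 3.
So P(t) = 5t³ - 4t² + t + 3.
Check: P(6) = 945. ✓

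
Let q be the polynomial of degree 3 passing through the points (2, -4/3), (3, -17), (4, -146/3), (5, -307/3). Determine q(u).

q(u) = -u^3 + u^2 - (5/3)u + 6

Using the Lagrange interpolation formula with nodes 2, 3, 4, 5:
  L_0(u) = (u - 3)(u - 4)(u - 5) / -6
  L_1(u) = (u - 2)(u - 4)(u - 5) / 2
  L_2(u) = (u - 2)(u - 3)(u - 5) / -2
  L_3(u) = (u - 2)(u - 3)(u - 4) / 6
Then q(u) = -4/3·L_0(u) - 17·L_1(u) - 146/3·L_2(u) - 307/3·L_3(u).
Expanding and collecting terms gives q(u) = -u^3 + u^2 - (5/3)u + 6.
Check: q(4) = -146/3. ✓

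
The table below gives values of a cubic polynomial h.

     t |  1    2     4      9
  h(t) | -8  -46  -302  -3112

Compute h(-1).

Write h(t) = at^3 + bt^2 + ct + d. Substituting each data point gives a linear system:
  a + b + c + d = -8
  8a + 4b + 2c + d = -46
  64a + 16b + 4c + d = -302
  729a + 81b + 9c + d = -3112
Solving the system yields a = -4, b = -2, c = -4, d = 2.
So h(t) = -4t^3 - 2t^2 - 4t + 2.
Then h(-1) = 8.

8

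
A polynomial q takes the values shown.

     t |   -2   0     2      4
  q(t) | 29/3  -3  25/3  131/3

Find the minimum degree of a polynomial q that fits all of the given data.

Forward differences of the values at t = -2, 0, 2, 4:
  q  : 29/3  -3  25/3  131/3
  Δ  : -38/3  34/3  106/3
  Δ^2: 24  24
  Δ^3: 0
The second differences are constant (24) and nonzero, while all higher differences vanish, so the minimal degree is 2.

2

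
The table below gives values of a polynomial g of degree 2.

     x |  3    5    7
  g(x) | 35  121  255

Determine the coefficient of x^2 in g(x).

Write g(x) = ax^2 + bx + c. Substituting each data point gives a linear system:
  9a + 3b + c = 35
  25a + 5b + c = 121
  49a + 7b + c = 255
Solving the system yields a = 6, b = -5, c = -4.
So g(x) = 6x^2 - 5x - 4.
The leading coefficient is 6.

6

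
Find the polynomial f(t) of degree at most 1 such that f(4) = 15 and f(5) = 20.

Write f(t) = at + b. Substituting each data point gives a linear system:
  4a + b = 15
  5a + b = 20
Solving the system yields a = 5, b = -5.
So f(t) = 5t - 5.
Check: f(4) = 15. ✓

f(t) = 5t - 5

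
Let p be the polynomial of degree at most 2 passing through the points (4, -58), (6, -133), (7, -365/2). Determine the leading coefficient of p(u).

-4

Write p(u) = au^2 + bu + c. Substituting each data point gives a linear system:
  16a + 4b + c = -58
  36a + 6b + c = -133
  49a + 7b + c = -365/2
Solving the system yields a = -4, b = 5/2, c = -4.
So p(u) = -4u^2 + (5/2)u - 4.
The leading coefficient is -4.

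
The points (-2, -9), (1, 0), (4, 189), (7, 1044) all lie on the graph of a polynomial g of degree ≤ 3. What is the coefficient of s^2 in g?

1

Write g(s) = as^3 + bs^2 + cs + d. Substituting each data point gives a linear system:
  -8a + 4b - 2c + d = -9
  a + b + c + d = 0
  64a + 16b + 4c + d = 189
  343a + 49b + 7c + d = 1044
Solving the system yields a = 3, b = 1, c = -5, d = 1.
So g(s) = 3s^3 + s^2 - 5s + 1.
The coefficient of s^2 is 1.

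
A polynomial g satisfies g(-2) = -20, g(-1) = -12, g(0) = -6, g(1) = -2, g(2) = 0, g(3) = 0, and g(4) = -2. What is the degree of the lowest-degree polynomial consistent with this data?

2

Forward differences of the values at u = -2, -1, 0, 1, 2, 3, 4:
  g  : -20  -12  -6  -2  0  0  -2
  Δ  : 8  6  4  2  0  -2
  Δ^2: -2  -2  -2  -2  -2
  Δ^3: 0  0  0  0
  Δ^4: 0  0  0
  Δ^5: 0  0
  Δ^6: 0
The second differences are constant (-2) and nonzero, while all higher differences vanish, so the minimal degree is 2.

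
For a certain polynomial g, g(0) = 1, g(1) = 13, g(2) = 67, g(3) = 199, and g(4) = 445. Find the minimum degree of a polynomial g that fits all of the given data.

3

Forward differences of the values at u = 0, 1, 2, 3, 4:
  g  : 1  13  67  199  445
  Δ  : 12  54  132  246
  Δ^2: 42  78  114
  Δ^3: 36  36
  Δ^4: 0
The third differences are constant (36) and nonzero, while all higher differences vanish, so the minimal degree is 3.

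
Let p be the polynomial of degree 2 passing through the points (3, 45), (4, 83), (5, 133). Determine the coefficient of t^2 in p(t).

6

Write p(t) = at^2 + bt + c. Substituting each data point gives a linear system:
  9a + 3b + c = 45
  16a + 4b + c = 83
  25a + 5b + c = 133
Solving the system yields a = 6, b = -4, c = 3.
So p(t) = 6t^2 - 4t + 3.
The leading coefficient is 6.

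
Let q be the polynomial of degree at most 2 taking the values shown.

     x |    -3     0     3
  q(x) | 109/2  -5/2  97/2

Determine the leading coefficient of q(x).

6

Write q(x) = ax^2 + bx + c. Substituting each data point gives a linear system:
  9a - 3b + c = 109/2
  c = -5/2
  9a + 3b + c = 97/2
Solving the system yields a = 6, b = -1, c = -5/2.
So q(x) = 6x² - x - 5/2.
The leading coefficient is 6.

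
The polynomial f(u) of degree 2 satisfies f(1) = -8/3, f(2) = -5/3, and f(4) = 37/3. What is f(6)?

127/3

Write f(u) = au^2 + bu + c. Substituting each data point gives a linear system:
  a + b + c = -8/3
  4a + 2b + c = -5/3
  16a + 4b + c = 37/3
Solving the system yields a = 2, b = -5, c = 1/3.
So f(u) = 2u^2 - 5u + 1/3.
Then f(6) = 127/3.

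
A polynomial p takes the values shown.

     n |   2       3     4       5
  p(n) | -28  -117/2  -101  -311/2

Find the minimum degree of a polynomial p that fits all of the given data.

Forward differences of the values at n = 2, 3, 4, 5:
  p  : -28  -117/2  -101  -311/2
  Δ  : -61/2  -85/2  -109/2
  Δ^2: -12  -12
  Δ^3: 0
The second differences are constant (-12) and nonzero, while all higher differences vanish, so the minimal degree is 2.

2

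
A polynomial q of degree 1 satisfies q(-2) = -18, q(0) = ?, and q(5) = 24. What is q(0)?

-6

The 2 known points determine the degree-1 polynomial uniquely.
Write q(n) = an + b. Substituting each data point gives a linear system:
  -2a + b = -18
  5a + b = 24
Solving the system yields a = 6, b = -6.
So q(n) = 6n - 6.
Then q(0) = -6.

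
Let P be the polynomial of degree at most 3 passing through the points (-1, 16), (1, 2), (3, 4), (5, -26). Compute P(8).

-236

Using the Lagrange interpolation formula with nodes -1, 1, 3, 5:
  L_0(s) = (s - 1)(s - 3)(s - 5) / -48
  L_1(s) = (s + 1)(s - 3)(s - 5) / 16
  L_2(s) = (s + 1)(s - 1)(s - 5) / -16
  L_3(s) = (s + 1)(s - 1)(s - 3) / 48
Then P(s) = 16·L_0(s) + 2·L_1(s) + 4·L_2(s) - 26·L_3(s).
Expanding and collecting terms gives P(s) = -s^3 + 5s^2 - 6s + 4.
Evaluating at s = 8: P(8) = -236.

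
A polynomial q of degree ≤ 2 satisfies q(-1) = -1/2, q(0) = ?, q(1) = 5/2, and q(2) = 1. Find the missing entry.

On equispaced nodes a degree-2 polynomial has vanishing third forward difference, so
  - q(-1) + 3·q(0) - 3·q(1) + q(2) = 0.
Substituting the known values and solving for q(0):
  3·q(0) = 6
  q(0) = 2.

2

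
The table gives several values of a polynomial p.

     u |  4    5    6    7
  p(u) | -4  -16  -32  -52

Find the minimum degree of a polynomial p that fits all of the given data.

Forward differences of the values at u = 4, 5, 6, 7:
  p  : -4  -16  -32  -52
  Δ  : -12  -16  -20
  Δ^2: -4  -4
  Δ^3: 0
The second differences are constant (-4) and nonzero, while all higher differences vanish, so the minimal degree is 2.

2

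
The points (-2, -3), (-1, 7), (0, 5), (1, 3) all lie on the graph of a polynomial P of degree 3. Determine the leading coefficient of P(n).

2

Write P(n) = an^3 + bn^2 + cn + d. Substituting each data point gives a linear system:
  -8a + 4b - 2c + d = -3
  -a + b - c + d = 7
  d = 5
  a + b + c + d = 3
Solving the system yields a = 2, b = 0, c = -4, d = 5.
So P(n) = 2n³ - 4n + 5.
The leading coefficient is 2.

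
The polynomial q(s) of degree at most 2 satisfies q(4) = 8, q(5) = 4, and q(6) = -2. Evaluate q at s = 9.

-32

Forward differences of the values at s = 4, 5, 6:
  q  : 8  4  -2
  Δ  : -4  -6
  Δ^2: -2
The second differences are constant, confirming degree 2.
Interpolating (Newton forward form) and evaluating at s = 9 gives q(9) = -32.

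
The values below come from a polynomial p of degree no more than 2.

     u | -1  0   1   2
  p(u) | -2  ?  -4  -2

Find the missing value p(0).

-4

On equispaced nodes a degree-2 polynomial has vanishing third forward difference, so
  - p(-1) + 3·p(0) - 3·p(1) + p(2) = 0.
Substituting the known values and solving for p(0):
  3·p(0) = -12
  p(0) = -4.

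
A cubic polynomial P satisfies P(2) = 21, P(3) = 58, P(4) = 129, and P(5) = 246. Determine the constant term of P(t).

1

Write P(t) = at^3 + bt^2 + ct + d. Substituting each data point gives a linear system:
  8a + 4b + 2c + d = 21
  27a + 9b + 3c + d = 58
  64a + 16b + 4c + d = 129
  125a + 25b + 5c + d = 246
Solving the system yields a = 2, b = -1, c = 4, d = 1.
So P(t) = 2t^3 - t^2 + 4t + 1.
The constant term is 1.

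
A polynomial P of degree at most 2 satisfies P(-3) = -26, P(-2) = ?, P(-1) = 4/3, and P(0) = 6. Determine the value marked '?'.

On equispaced nodes a degree-2 polynomial has vanishing third forward difference, so
  - P(-3) + 3·P(-2) - 3·P(-1) + P(0) = 0.
Substituting the known values and solving for P(-2):
  3·P(-2) = -28
  P(-2) = -28/3.

-28/3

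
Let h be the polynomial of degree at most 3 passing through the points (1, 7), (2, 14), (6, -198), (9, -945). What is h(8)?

Using the Lagrange interpolation formula with nodes 1, 2, 6, 9:
  L_0(u) = (u - 2)(u - 6)(u - 9) / -40
  L_1(u) = (u - 1)(u - 6)(u - 9) / 28
  L_2(u) = (u - 1)(u - 2)(u - 9) / -60
  L_3(u) = (u - 1)(u - 2)(u - 6) / 168
Then h(u) = 7·L_0(u) + 14·L_1(u) - 198·L_2(u) - 945·L_3(u).
Expanding and collecting terms gives h(u) = -2u³ + 6u² + 3u.
Evaluating at u = 8: h(8) = -616.

-616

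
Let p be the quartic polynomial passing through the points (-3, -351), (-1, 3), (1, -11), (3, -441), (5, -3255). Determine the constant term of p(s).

Write p(s) = as^4 + bs^3 + cs^2 + ds + e. Substituting each data point gives a linear system:
  81a - 27b + 9c - 3d + e = -351
  a - b + c - d + e = 3
  a + b + c + d + e = -11
  81a + 27b + 9c + 3d + e = -441
  625a + 125b + 25c + 5d + e = -3255
Solving the system yields a = -5, b = -1, c = 1, d = -6, e = 0.
So p(s) = -5s^4 - s^3 + s^2 - 6s.
The constant term is 0.

0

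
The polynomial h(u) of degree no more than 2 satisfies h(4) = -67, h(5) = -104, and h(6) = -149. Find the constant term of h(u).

1

Write h(u) = au^2 + bu + c. Substituting each data point gives a linear system:
  16a + 4b + c = -67
  25a + 5b + c = -104
  36a + 6b + c = -149
Solving the system yields a = -4, b = -1, c = 1.
So h(u) = -4u^2 - u + 1.
The constant term is 1.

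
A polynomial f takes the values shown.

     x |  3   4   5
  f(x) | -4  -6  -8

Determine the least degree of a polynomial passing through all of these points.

Forward differences of the values at x = 3, 4, 5:
  f  : -4  -6  -8
  Δ  : -2  -2
  Δ^2: 0
The first differences are constant (-2) and nonzero, while all higher differences vanish, so the minimal degree is 1.

1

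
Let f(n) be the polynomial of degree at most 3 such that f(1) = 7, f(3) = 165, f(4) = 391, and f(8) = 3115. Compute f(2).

Using the Lagrange interpolation formula with nodes 1, 3, 4, 8:
  L_0(n) = (n - 3)(n - 4)(n - 8) / -42
  L_1(n) = (n - 1)(n - 4)(n - 8) / 10
  L_2(n) = (n - 1)(n - 3)(n - 8) / -12
  L_3(n) = (n - 1)(n - 3)(n - 4) / 140
Then f(n) = 7·L_0(n) + 165·L_1(n) + 391·L_2(n) + 3115·L_3(n).
Expanding and collecting terms gives f(n) = 6n^3 + n^2 - 3n + 3.
Evaluating at n = 2: f(2) = 49.

49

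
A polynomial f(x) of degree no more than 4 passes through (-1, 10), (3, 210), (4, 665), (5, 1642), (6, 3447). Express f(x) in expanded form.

Using the Lagrange interpolation formula with nodes -1, 3, 4, 5, 6:
  L_0(x) = (x - 3)(x - 4)(x - 5)(x - 6) / 840
  L_1(x) = (x + 1)(x - 4)(x - 5)(x - 6) / -24
  L_2(x) = (x + 1)(x - 3)(x - 5)(x - 6) / 10
  L_3(x) = (x + 1)(x - 3)(x - 4)(x - 6) / -12
  L_4(x) = (x + 1)(x - 3)(x - 4)(x - 5) / 42
Then f(x) = 10·L_0(x) + 210·L_1(x) + 665·L_2(x) + 1642·L_3(x) + 3447·L_4(x).
Expanding and collecting terms gives f(x) = 3x^4 - 3x^3 + 6x^2 - x - 3.
Check: f(-1) = 10. ✓

f(x) = 3x^4 - 3x^3 + 6x^2 - x - 3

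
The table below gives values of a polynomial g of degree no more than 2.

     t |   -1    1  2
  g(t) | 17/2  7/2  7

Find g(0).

4

Using the Lagrange interpolation formula with nodes -1, 1, 2:
  L_0(t) = (t - 1)(t - 2) / 6
  L_1(t) = (t + 1)(t - 2) / -2
  L_2(t) = (t + 1)(t - 1) / 3
Then g(t) = 17/2·L_0(t) + 7/2·L_1(t) + 7·L_2(t).
Expanding and collecting terms gives g(t) = 2t^2 - (5/2)t + 4.
Evaluating at t = 0: g(0) = 4.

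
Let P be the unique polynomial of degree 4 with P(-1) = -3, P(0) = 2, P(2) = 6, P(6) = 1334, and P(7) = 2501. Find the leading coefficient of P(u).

Write P(u) = au^4 + bu^3 + cu^2 + du + e. Substituting each data point gives a linear system:
  a - b + c - d + e = -3
  e = 2
  16a + 8b + 4c + 2d + e = 6
  1296a + 216b + 36c + 6d + e = 1334
  2401a + 343b + 49c + 7d + e = 2501
Solving the system yields a = 1, b = 1, c = -5, d = 0, e = 2.
So P(u) = u⁴ + u³ - 5u² + 2.
The leading coefficient is 1.

1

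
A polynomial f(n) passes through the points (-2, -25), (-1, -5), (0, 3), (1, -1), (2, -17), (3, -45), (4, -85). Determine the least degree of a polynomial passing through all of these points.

Forward differences of the values at n = -2, -1, 0, 1, 2, 3, 4:
  f  : -25  -5  3  -1  -17  -45  -85
  Δ  : 20  8  -4  -16  -28  -40
  Δ^2: -12  -12  -12  -12  -12
  Δ^3: 0  0  0  0
  Δ^4: 0  0  0
  Δ^5: 0  0
  Δ^6: 0
The second differences are constant (-12) and nonzero, while all higher differences vanish, so the minimal degree is 2.

2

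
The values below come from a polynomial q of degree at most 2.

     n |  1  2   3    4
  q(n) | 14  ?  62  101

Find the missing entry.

The 3 known points determine the degree-2 polynomial uniquely.
Write q(n) = an^2 + bn + c. Substituting each data point gives a linear system:
  a + b + c = 14
  9a + 3b + c = 62
  16a + 4b + c = 101
Solving the system yields a = 5, b = 4, c = 5.
So q(n) = 5n² + 4n + 5.
Then q(2) = 33.

33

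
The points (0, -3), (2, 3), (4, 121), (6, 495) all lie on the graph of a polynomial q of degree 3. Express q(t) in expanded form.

Write q(t) = at^3 + bt^2 + ct + d. Substituting each data point gives a linear system:
  d = -3
  8a + 4b + 2c + d = 3
  64a + 16b + 4c + d = 121
  216a + 36b + 6c + d = 495
Solving the system yields a = 3, b = -4, c = -1, d = -3.
So q(t) = 3t^3 - 4t^2 - t - 3.
Check: q(6) = 495. ✓

q(t) = 3t^3 - 4t^2 - t - 3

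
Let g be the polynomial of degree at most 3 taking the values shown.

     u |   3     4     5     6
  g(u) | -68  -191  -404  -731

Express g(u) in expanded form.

Write g(u) = au^3 + bu^2 + cu + d. Substituting each data point gives a linear system:
  27a + 9b + 3c + d = -68
  64a + 16b + 4c + d = -191
  125a + 25b + 5c + d = -404
  216a + 36b + 6c + d = -731
Solving the system yields a = -4, b = 3, c = 4, d = 1.
So g(u) = -4u³ + 3u² + 4u + 1.
Check: g(4) = -191. ✓

g(u) = -4u^3 + 3u^2 + 4u + 1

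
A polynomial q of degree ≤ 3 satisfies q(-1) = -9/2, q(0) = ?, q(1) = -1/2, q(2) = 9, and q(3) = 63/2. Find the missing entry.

The 4 known points determine the degree-3 polynomial uniquely.
Write q(t) = at^3 + bt^2 + ct + d. Substituting each data point gives a linear system:
  -a + b - c + d = -9/2
  a + b + c + d = -1/2
  8a + 4b + 2c + d = 9
  27a + 9b + 3c + d = 63/2
Solving the system yields a = 1, b = 1/2, c = 1, d = -3.
So q(t) = t^3 + (1/2)t^2 + t - 3.
Then q(0) = -3.

-3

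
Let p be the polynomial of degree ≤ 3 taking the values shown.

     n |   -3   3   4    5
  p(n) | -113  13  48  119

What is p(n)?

Write p(n) = an^3 + bn^2 + cn + d. Substituting each data point gives a linear system:
  -27a + 9b - 3c + d = -113
  27a + 9b + 3c + d = 13
  64a + 16b + 4c + d = 48
  125a + 25b + 5c + d = 119
Solving the system yields a = 2, b = -6, c = 3, d = 4.
So p(n) = 2n³ - 6n² + 3n + 4.
Check: p(3) = 13. ✓

p(n) = 2n^3 - 6n^2 + 3n + 4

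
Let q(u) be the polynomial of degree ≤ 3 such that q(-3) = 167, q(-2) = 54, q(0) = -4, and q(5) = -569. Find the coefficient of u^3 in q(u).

Write q(u) = au^3 + bu^2 + cu + d. Substituting each data point gives a linear system:
  -27a + 9b - 3c + d = 167
  -8a + 4b - 2c + d = 54
  d = -4
  125a + 25b + 5c + d = -569
Solving the system yields a = -5, b = 3, c = -3, d = -4.
So q(u) = -5u^3 + 3u^2 - 3u - 4.
The leading coefficient is -5.

-5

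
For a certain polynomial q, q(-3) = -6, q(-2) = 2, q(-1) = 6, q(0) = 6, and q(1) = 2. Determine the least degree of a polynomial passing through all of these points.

Forward differences of the values at s = -3, -2, -1, 0, 1:
  q  : -6  2  6  6  2
  Δ  : 8  4  0  -4
  Δ^2: -4  -4  -4
  Δ^3: 0  0
  Δ^4: 0
The second differences are constant (-4) and nonzero, while all higher differences vanish, so the minimal degree is 2.

2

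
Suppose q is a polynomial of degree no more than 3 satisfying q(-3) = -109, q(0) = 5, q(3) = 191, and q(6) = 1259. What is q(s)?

Write q(s) = as^3 + bs^2 + cs + d. Substituting each data point gives a linear system:
  -27a + 9b - 3c + d = -109
  d = 5
  27a + 9b + 3c + d = 191
  216a + 36b + 6c + d = 1259
Solving the system yields a = 5, b = 4, c = 5, d = 5.
So q(s) = 5s^3 + 4s^2 + 5s + 5.
Check: q(-3) = -109. ✓

q(s) = 5s^3 + 4s^2 + 5s + 5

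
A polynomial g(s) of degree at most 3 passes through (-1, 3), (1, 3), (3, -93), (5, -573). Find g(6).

-1047

Using the Lagrange interpolation formula with nodes -1, 1, 3, 5:
  L_0(s) = (s - 1)(s - 3)(s - 5) / -48
  L_1(s) = (s + 1)(s - 3)(s - 5) / 16
  L_2(s) = (s + 1)(s - 1)(s - 5) / -16
  L_3(s) = (s + 1)(s - 1)(s - 3) / 48
Then g(s) = 3·L_0(s) + 3·L_1(s) - 93·L_2(s) - 573·L_3(s).
Expanding and collecting terms gives g(s) = -6s³ + 6s² + 6s - 3.
Evaluating at s = 6: g(6) = -1047.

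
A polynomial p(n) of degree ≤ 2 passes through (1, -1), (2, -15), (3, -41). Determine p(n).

p(n) = -6n^2 + 4n + 1

Write p(n) = an^2 + bn + c. Substituting each data point gives a linear system:
  a + b + c = -1
  4a + 2b + c = -15
  9a + 3b + c = -41
Solving the system yields a = -6, b = 4, c = 1.
So p(n) = -6n^2 + 4n + 1.
Check: p(3) = -41. ✓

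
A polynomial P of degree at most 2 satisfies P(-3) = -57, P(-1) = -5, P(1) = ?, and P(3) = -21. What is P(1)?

7

On equispaced nodes a degree-2 polynomial has vanishing third forward difference, so
  - P(-3) + 3·P(-1) - 3·P(1) + P(3) = 0.
Substituting the known values and solving for P(1):
  -3·P(1) = -21
  P(1) = 7.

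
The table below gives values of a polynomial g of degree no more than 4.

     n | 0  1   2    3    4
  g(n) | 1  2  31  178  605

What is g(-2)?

Using the Lagrange interpolation formula with nodes 0, 1, 2, 3, 4:
  L_0(n) = (n - 1)(n - 2)(n - 3)(n - 4) / 24
  L_1(n) = n(n - 2)(n - 3)(n - 4) / -6
  L_2(n) = n(n - 1)(n - 3)(n - 4) / 4
  L_3(n) = n(n - 1)(n - 2)(n - 4) / -6
  L_4(n) = n(n - 1)(n - 2)(n - 3) / 24
Then g(n) = 1·L_0(n) + 2·L_1(n) + 31·L_2(n) + 178·L_3(n) + 605·L_4(n).
Expanding and collecting terms gives g(n) = 3n⁴ - 3n³ + 2n² - n + 1.
Evaluating at n = -2: g(-2) = 83.

83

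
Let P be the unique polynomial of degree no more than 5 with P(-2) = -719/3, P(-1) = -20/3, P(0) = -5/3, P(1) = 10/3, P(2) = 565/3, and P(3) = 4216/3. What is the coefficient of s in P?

Write P(s) = as^5 + bs^4 + cs^3 + ds^2 + es + k. Substituting each data point gives a linear system:
  -32a + 16b - 8c + 4d - 2e + k = -719/3
  -a + b - c + d - e + k = -20/3
  k = -5/3
  a + b + c + d + e + k = 10/3
  32a + 16b + 8c + 4d + 2e + k = 565/3
  243a + 81b + 27c + 9d + 3e + k = 4216/3
Solving the system yields a = 6, b = -2, c = 4, d = 2, e = -5, k = -5/3.
So P(s) = 6s⁵ - 2s⁴ + 4s³ + 2s² - 5s - 5/3.
The coefficient of s is -5.

-5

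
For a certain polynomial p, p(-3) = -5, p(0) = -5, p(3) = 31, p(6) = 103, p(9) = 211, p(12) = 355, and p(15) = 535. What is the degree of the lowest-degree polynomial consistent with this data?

Forward differences of the values at u = -3, 0, 3, 6, 9, 12, 15:
  p  : -5  -5  31  103  211  355  535
  Δ  : 0  36  72  108  144  180
  Δ^2: 36  36  36  36  36
  Δ^3: 0  0  0  0
  Δ^4: 0  0  0
  Δ^5: 0  0
  Δ^6: 0
The second differences are constant (36) and nonzero, while all higher differences vanish, so the minimal degree is 2.

2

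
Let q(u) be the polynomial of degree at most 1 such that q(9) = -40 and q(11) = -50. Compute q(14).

Write q(u) = au + b. Substituting each data point gives a linear system:
  9a + b = -40
  11a + b = -50
Solving the system yields a = -5, b = 5.
So q(u) = -5u + 5.
Then q(14) = -65.

-65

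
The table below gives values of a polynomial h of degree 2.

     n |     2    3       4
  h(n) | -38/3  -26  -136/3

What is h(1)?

-16/3

Write h(n) = an^2 + bn + c. Substituting each data point gives a linear system:
  4a + 2b + c = -38/3
  9a + 3b + c = -26
  16a + 4b + c = -136/3
Solving the system yields a = -3, b = 5/3, c = -4.
So h(n) = -3n^2 + (5/3)n - 4.
Then h(1) = -16/3.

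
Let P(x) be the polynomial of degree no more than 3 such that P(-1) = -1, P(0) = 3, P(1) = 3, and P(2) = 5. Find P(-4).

Write P(x) = ax^3 + bx^2 + cx + d. Substituting each data point gives a linear system:
  -a + b - c + d = -1
  d = 3
  a + b + c + d = 3
  8a + 4b + 2c + d = 5
Solving the system yields a = 1, b = -2, c = 1, d = 3.
So P(x) = x^3 - 2x^2 + x + 3.
Then P(-4) = -97.

-97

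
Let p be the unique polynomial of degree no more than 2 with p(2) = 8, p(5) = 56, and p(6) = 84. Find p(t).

p(t) = 3t^2 - 5t + 6

Write p(t) = at^2 + bt + c. Substituting each data point gives a linear system:
  4a + 2b + c = 8
  25a + 5b + c = 56
  36a + 6b + c = 84
Solving the system yields a = 3, b = -5, c = 6.
So p(t) = 3t^2 - 5t + 6.
Check: p(5) = 56. ✓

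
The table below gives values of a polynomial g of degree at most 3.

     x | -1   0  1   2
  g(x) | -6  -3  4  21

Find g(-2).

Write g(x) = ax^3 + bx^2 + cx + d. Substituting each data point gives a linear system:
  -a + b - c + d = -6
  d = -3
  a + b + c + d = 4
  8a + 4b + 2c + d = 21
Solving the system yields a = 1, b = 2, c = 4, d = -3.
So g(x) = x³ + 2x² + 4x - 3.
Then g(-2) = -11.

-11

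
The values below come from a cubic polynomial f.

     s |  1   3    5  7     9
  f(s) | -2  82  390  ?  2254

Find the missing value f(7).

On equispaced nodes a degree-3 polynomial has vanishing fourth forward difference, so
  f(1) - 4·f(3) + 6·f(5) - 4·f(7) + f(9) = 0.
Substituting the known values and solving for f(7):
  -4·f(7) = -4264
  f(7) = 1066.

1066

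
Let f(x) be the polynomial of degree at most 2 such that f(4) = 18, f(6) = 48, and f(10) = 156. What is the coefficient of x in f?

Write f(x) = ax^2 + bx + c. Substituting each data point gives a linear system:
  16a + 4b + c = 18
  36a + 6b + c = 48
  100a + 10b + c = 156
Solving the system yields a = 2, b = -5, c = 6.
So f(x) = 2x² - 5x + 6.
The coefficient of x is -5.

-5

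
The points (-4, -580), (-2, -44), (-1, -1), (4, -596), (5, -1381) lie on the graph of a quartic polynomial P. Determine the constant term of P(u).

Write P(u) = au^4 + bu^3 + cu^2 + du + e. Substituting each data point gives a linear system:
  256a - 64b + 16c - 4d + e = -580
  16a - 8b + 4c - 2d + e = -44
  a - b + c - d + e = -1
  256a + 64b + 16c + 4d + e = -596
  625a + 125b + 25c + 5d + e = -1381
Solving the system yields a = -2, b = 0, c = -5, d = -2, e = 4.
So P(u) = -2u⁴ - 5u² - 2u + 4.
The constant term is 4.

4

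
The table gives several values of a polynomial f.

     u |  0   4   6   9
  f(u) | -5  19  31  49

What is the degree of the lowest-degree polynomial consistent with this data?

Divided differences on the nodes 0, 4, 6, 9:
  order 0: -5  19  31  49
  order 1: 6  6  6
  order 2: 0  0
  order 3: 0
The order-1 divided differences are all 6 (nonzero) and every higher order vanishes, so the data lies on a polynomial of degree exactly 1.

1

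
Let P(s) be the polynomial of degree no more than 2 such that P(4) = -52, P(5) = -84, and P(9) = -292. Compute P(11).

Write P(s) = as^2 + bs + c. Substituting each data point gives a linear system:
  16a + 4b + c = -52
  25a + 5b + c = -84
  81a + 9b + c = -292
Solving the system yields a = -4, b = 4, c = -4.
So P(s) = -4s^2 + 4s - 4.
Then P(11) = -444.

-444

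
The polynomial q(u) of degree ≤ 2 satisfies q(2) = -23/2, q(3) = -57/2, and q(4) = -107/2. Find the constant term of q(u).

Write q(u) = au^2 + bu + c. Substituting each data point gives a linear system:
  4a + 2b + c = -23/2
  9a + 3b + c = -57/2
  16a + 4b + c = -107/2
Solving the system yields a = -4, b = 3, c = -3/2.
So q(u) = -4u² + 3u - 3/2.
The constant term is -3/2.

-3/2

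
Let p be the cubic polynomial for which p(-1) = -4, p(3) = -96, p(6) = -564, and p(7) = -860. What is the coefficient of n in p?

-3

Write p(n) = an^3 + bn^2 + cn + d. Substituting each data point gives a linear system:
  -a + b - c + d = -4
  27a + 9b + 3c + d = -96
  216a + 36b + 6c + d = -564
  343a + 49b + 7c + d = -860
Solving the system yields a = -2, b = -3, c = -3, d = -6.
So p(n) = -2n^3 - 3n^2 - 3n - 6.
The coefficient of n is -3.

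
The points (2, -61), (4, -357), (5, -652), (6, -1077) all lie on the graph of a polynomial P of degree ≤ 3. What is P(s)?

P(s) = -4s^3 - 5s^2 - 6s + 3

Write P(s) = as^3 + bs^2 + cs + d. Substituting each data point gives a linear system:
  8a + 4b + 2c + d = -61
  64a + 16b + 4c + d = -357
  125a + 25b + 5c + d = -652
  216a + 36b + 6c + d = -1077
Solving the system yields a = -4, b = -5, c = -6, d = 3.
So P(s) = -4s^3 - 5s^2 - 6s + 3.
Check: P(4) = -357. ✓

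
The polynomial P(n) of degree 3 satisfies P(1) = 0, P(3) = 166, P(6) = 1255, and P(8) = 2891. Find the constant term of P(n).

-5

Write P(n) = an^3 + bn^2 + cn + d. Substituting each data point gives a linear system:
  a + b + c + d = 0
  27a + 9b + 3c + d = 166
  216a + 36b + 6c + d = 1255
  512a + 64b + 8c + d = 2891
Solving the system yields a = 5, b = 6, c = -6, d = -5.
So P(n) = 5n³ + 6n² - 6n - 5.
The constant term is -5.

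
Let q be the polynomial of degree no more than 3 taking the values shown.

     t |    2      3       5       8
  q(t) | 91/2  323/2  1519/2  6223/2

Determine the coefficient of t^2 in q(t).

1

Write q(t) = at^3 + bt^2 + ct + d. Substituting each data point gives a linear system:
  8a + 4b + 2c + d = 91/2
  27a + 9b + 3c + d = 323/2
  125a + 25b + 5c + d = 1519/2
  512a + 64b + 8c + d = 6223/2
Solving the system yields a = 6, b = 1, c = -3, d = -1/2.
So q(t) = 6t^3 + t^2 - 3t - 1/2.
The coefficient of t^2 is 1.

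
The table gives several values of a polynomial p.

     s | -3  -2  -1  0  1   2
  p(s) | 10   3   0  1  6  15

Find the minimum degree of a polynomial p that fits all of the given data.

2

Forward differences of the values at s = -3, -2, -1, 0, 1, 2:
  p  : 10  3  0  1  6  15
  Δ  : -7  -3  1  5  9
  Δ^2: 4  4  4  4
  Δ^3: 0  0  0
  Δ^4: 0  0
  Δ^5: 0
The second differences are constant (4) and nonzero, while all higher differences vanish, so the minimal degree is 2.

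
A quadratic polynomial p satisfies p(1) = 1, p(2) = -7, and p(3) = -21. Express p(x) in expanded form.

Write p(x) = ax^2 + bx + c. Substituting each data point gives a linear system:
  a + b + c = 1
  4a + 2b + c = -7
  9a + 3b + c = -21
Solving the system yields a = -3, b = 1, c = 3.
So p(x) = -3x^2 + x + 3.
Check: p(1) = 1. ✓

p(x) = -3x^2 + x + 3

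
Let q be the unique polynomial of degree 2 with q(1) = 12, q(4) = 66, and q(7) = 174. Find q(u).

Using the Lagrange interpolation formula with nodes 1, 4, 7:
  L_0(u) = (u - 4)(u - 7) / 18
  L_1(u) = (u - 1)(u - 7) / -9
  L_2(u) = (u - 1)(u - 4) / 18
Then q(u) = 12·L_0(u) + 66·L_1(u) + 174·L_2(u).
Expanding and collecting terms gives q(u) = 3u^2 + 3u + 6.
Check: q(7) = 174. ✓

q(u) = 3u^2 + 3u + 6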